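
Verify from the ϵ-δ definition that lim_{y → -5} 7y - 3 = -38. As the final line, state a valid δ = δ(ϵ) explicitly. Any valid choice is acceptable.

Fix ϵ > 0. We need δ > 0 so that 0 < |y + 5| < δ implies |(7y - 3) + 38| < ϵ.
Since (7y - 3) + 38 = 7(y + 5), we have |(7y - 3) + 38| = 7|y + 5|.
So 7|y + 5| < ϵ exactly when |y + 5| < ϵ/7.
Choosing δ = ϵ/7 gives |(7y - 3) + 38| = 7|y + 5| < ϵ whenever |y + 5| < δ.

δ = ϵ/7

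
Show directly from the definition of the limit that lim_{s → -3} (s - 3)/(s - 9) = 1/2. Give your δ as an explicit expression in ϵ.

δ = min(6, 12ϵ)

Fix ϵ > 0. We want δ > 0 with 0 < |s + 3| < δ ⇒ |(s - 3)/(s - 9) − (1/2)| < ϵ.
Combining over a common denominator, (s - 3)/(s - 9) − (1/2) = [(s - 3)·(-12) − (-6)·(s - 9)] / [(-12)·(s - 9)] = -6(s + 3) / ((-12)(s - 9)).
So |(s - 3)/(s - 9) − (1/2)| = 6|s + 3| / (12·|s − 9|).
Restrict δ ≤ 6. Then |s + 3| < 6 gives |s − 9| = |(s + 3) + (-12)| ≥ 12 − 6 = 6.
Hence |(s - 3)/(s - 9) − (1/2)| < 6|s + 3|/(12·6) = (1/12)|s + 3|, which is < ϵ once |s + 3| < 12ϵ.
Take δ = min(6, 12ϵ). Then 0 < |s + 3| < δ forces both bounds, so |(s - 3)/(s - 9) − (1/2)| < ϵ.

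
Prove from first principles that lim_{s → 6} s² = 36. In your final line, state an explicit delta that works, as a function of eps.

Suppose eps > 0. We seek delta > 0 with 0 < |s − 6| < delta ⇒ |s² − 36| < eps.
Factor: s² − 36 = (s − 6)(s + 6), so |s² − 36| = |s − 6|·|s + 6|.
Restrict delta ≤ 1. Then |s − 6| < 1 gives |s| < 7, so by the triangle inequality |s + 6| ≤ 7 + 6 = 13.
Hence |s² − 36| ≤ 13|s − 6|, which is < eps once |s − 6| < eps/13.
Take delta = min(1, eps/13). If 0 < |s − 6| < delta then both bounds hold and |s² − 36| ≤ 13|s − 6| < 13·(eps/13) = eps.

delta = min(1, eps/13)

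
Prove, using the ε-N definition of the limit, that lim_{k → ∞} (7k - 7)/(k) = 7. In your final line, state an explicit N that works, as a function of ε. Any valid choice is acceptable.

Let ε > 0 be given. For k ≥ 1, |(7k - 7)/(k) − 7| = |-7|/((k)) = 7/((k)).
Since k ≥ k for k ≥ 1, this is ≤ 7/(k) = 7/k.
So |(7k - 7)/(k) − 7| < ε whenever k > 7/ε.
Take N = 7/ε. If k > N then |(7k - 7)/(k) − 7| ≤ 7/k < ε.

N = 7/ε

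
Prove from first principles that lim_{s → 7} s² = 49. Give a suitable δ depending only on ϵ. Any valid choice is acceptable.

δ = min(1, ϵ/15)

Let ϵ > 0 be given. We seek δ > 0 with 0 < |s − 7| < δ ⇒ |s² − 49| < ϵ.
Factor: s² − 49 = (s − 7)(s + 7), so |s² − 49| = |s − 7|·|s + 7|.
Restrict δ ≤ 1. Then |s − 7| < 1 gives |s| < 8, so by the triangle inequality |s + 7| ≤ 8 + 7 = 15.
Hence |s² − 49| ≤ 15|s − 7|, which is < ϵ once |s − 7| < ϵ/15.
Take δ = min(1, ϵ/15). If 0 < |s − 7| < δ then both bounds hold and |s² − 49| ≤ 15|s − 7| < 15·(ϵ/15) = ϵ.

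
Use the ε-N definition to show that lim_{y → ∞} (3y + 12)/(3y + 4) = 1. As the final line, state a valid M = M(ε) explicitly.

Suppose ε > 0. We seek M > 0 such that y > M implies |(3y + 12)/(3y + 4) − 1| < ε.
(3y + 12)/(3y + 4) − 1 = (3(3y + 12) − 3(3y + 4)) / (3(3y + 4)) = 24/(3(3y + 4)).
For y > 0 we have 3y + 4 > 3y, so |(3y + 12)/(3y + 4) − 1| = 24/(3(3y + 4)) < 24/(3·3y) = (8/3)/y.
Thus |(3y + 12)/(3y + 4) − 1| < ε whenever y > (8/3)/ε.
Take M = (8/3)/ε. If y > M then |(3y + 12)/(3y + 4) − 1| < (8/3)/y < ε.

M = (8/3)/ε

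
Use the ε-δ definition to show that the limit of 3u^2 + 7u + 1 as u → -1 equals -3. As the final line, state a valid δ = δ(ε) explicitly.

δ = min(1, ε/10)

Let ε > 0 be given. We want δ > 0 such that 0 < |u + 1| < δ implies |(3u^2 + 7u + 1) + 3| < ε.
(3u^2 + 7u + 1) + 3 = 3u^2 + 7u + 4 = (u + 1)(3u + 4).
So |(3u^2 + 7u + 1) + 3| = |u + 1|·|3u + 4|.
Assume first that |u + 1| < 1, so |u| < 2. Then |3u + 4| ≤ 3·2 + 4 = 10.
Hence |(3u^2 + 7u + 1) + 3| ≤ 10|u + 1| < ε provided |u + 1| < ε/10.
Take δ = min(1, ε/10). Then 0 < |u + 1| < δ gives both |u + 1| < 1 and |u + 1| < ε/10, so |(3u^2 + 7u + 1) + 3| < ε.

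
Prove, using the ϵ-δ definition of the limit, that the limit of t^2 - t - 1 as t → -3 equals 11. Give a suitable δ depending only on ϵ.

Let ϵ > 0 be given. We want δ > 0 such that 0 < |t + 3| < δ implies |(t^2 - t - 1) − 11| < ϵ.
(t^2 - t - 1) − 11 = t^2 - t - 12 = (t + 3)(t - 4).
So |(t^2 - t - 1) − 11| = |t + 3|·|t - 4|.
Assume first that |t + 3| < 1, so |t| < 4. Then |t - 4| ≤ 4 + 4 = 8.
Hence |(t^2 - t - 1) − 11| ≤ 8|t + 3| < ϵ provided |t + 3| < ϵ/8.
Choosing δ = min(1, ϵ/8) ensures both conditions, hence |(t^2 - t - 1) − 11| < ϵ.

δ = min(1, ϵ/8)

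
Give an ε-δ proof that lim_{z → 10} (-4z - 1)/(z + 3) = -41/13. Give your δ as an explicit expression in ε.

Let ε > 0 be given. We want δ > 0 with 0 < |z − 10| < δ ⇒ |(-4z - 1)/(z + 3) + 41/13| < ε.
Combining over a common denominator, (-4z - 1)/(z + 3) + 41/13 = [(-4z - 1)·13 − (-41)·(z + 3)] / [13·(z + 3)] = -11(z − 10) / (13(z + 3)).
So |(-4z - 1)/(z + 3) + 41/13| = 11|z − 10| / (13·|z + 3|).
Require δ ≤ 13/2, so |z + 3| ≥ |13| − |z − 10| > 13 − 13/2 = 13/2.
Hence |(-4z - 1)/(z + 3) + 41/13| < 11|z − 10|/(13·(13/2)) = (22/169)|z − 10|, which is < ε once |z − 10| < (169/22)ε.
Take δ = min(13/2, (169/22)ε). Then 0 < |z − 10| < δ forces both bounds, so |(-4z - 1)/(z + 3) + 41/13| < ε.

δ = min(13/2, (169/22)ε)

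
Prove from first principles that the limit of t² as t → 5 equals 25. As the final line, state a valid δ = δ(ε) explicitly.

Let ε > 0 be given. We seek δ > 0 with 0 < |t − 5| < δ ⇒ |t² − 25| < ε.
Factor: t² − 25 = (t − 5)(t + 5), so |t² − 25| = |t − 5|·|t + 5|.
Impose δ ≤ 1 so that |t| < 6; then |t + 5| ≤ 11.
Hence |t² − 25| ≤ 11|t − 5|, which is < ε once |t − 5| < ε/11.
Take δ = min(1, ε/11). If 0 < |t − 5| < δ then both bounds hold and |t² − 25| ≤ 11|t − 5| < 11·(ε/11) = ε.

δ = min(1, ε/11)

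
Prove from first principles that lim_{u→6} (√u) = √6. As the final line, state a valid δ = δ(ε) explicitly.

δ = min(6, √6·ε)

Fix ε > 0. We want δ > 0 such that 0 < |u − 6| < δ implies |√u − √6| < ε.
Multiplying by the conjugate, |√u − √6| = |u − 6|/(√u + √6).
Restrict δ ≤ 6 so that |u − 6| < 6 forces u > 0, and then √u + √6 > √6.
Hence |√u − √6| < |u − 6|/√6, which is < ε once |u − 6| < √6·ε.
Take δ = min(6, √6·ε). If 0 < |u − 6| < δ then u > 0 and |√u − √6| < |u − 6|/√6 < ε.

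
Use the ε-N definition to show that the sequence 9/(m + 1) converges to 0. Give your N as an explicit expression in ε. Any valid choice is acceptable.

N = 9/ε

Suppose ε > 0. For m ≥ 1, |9/(m + 1) − 0| = 9/(m + 1) ≤ 9/m.
We need 9/m < ε, i.e. m > 9/ε.
Take N = 9/ε. If m > N then |9/(m + 1)| ≤ 9/m < ε.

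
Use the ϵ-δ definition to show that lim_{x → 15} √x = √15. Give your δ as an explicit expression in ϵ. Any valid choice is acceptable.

Suppose ϵ > 0. We want δ > 0 such that 0 < |x − 15| < δ implies |√x − √15| < ϵ.
Multiplying by the conjugate, |√x − √15| = |x − 15|/(√x + √15).
Restrict δ ≤ 15 so that |x − 15| < 15 forces x > 0, and then √x + √15 > √15.
Hence |√x − √15| < |x − 15|/√15, which is < ϵ once |x − 15| < √15·ϵ.
Take δ = min(15, √15·ϵ). If 0 < |x − 15| < δ then x > 0 and |√x − √15| < |x − 15|/√15 < ϵ.

δ = min(15, √15·ϵ)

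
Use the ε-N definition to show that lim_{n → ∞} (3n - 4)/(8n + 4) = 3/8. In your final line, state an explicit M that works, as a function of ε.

M = (11/16)/ε

Fix ε > 0. For n ≥ 1, |(3n - 4)/(8n + 4) − (3/8)| = |-44|/(8(8n + 4)) = 44/(8(8n + 4)).
Since 8n + 4 ≥ 8n for n ≥ 1, this is ≤ 44/(8·8n) = (11/16)/n.
So |(3n - 4)/(8n + 4) − (3/8)| < ε whenever n > (11/16)/ε.
Take M = (11/16)/ε. If n > M then |(3n - 4)/(8n + 4) − (3/8)| ≤ (11/16)/n < ε.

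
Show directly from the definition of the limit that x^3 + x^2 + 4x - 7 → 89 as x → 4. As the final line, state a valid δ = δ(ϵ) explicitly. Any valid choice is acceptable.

δ = min(1, ϵ/74)

Suppose ϵ > 0. We want δ > 0 such that 0 < |x − 4| < δ implies |(x^3 + x^2 + 4x - 7) − 89| < ϵ.
(x^3 + x^2 + 4x - 7) − 89 = x^3 + x^2 + 4x - 96 = (x − 4)(x^2 + 5x + 24).
So |(x^3 + x^2 + 4x - 7) − 89| = |x − 4|·|x^2 + 5x + 24|.
Require δ ≤ 1. Then |x − 4| < 1 gives |x| < 5, and by the triangle inequality |x^2 + 5x + 24| ≤ 5^2 + 5·5 + 24 = 74.
Hence |(x^3 + x^2 + 4x - 7) − 89| ≤ 74|x − 4| < ϵ provided |x − 4| < ϵ/74.
Take δ = min(1, ϵ/74). Then 0 < |x − 4| < δ gives both |x − 4| < 1 and |x − 4| < ϵ/74, so |(x^3 + x^2 + 4x - 7) − 89| < ϵ.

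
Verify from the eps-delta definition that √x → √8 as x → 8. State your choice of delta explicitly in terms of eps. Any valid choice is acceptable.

Suppose eps > 0. We want delta > 0 such that 0 < |x − 8| < delta implies |√x − √8| < eps.
Rationalise: √x − √8 = (x − 8)/(√x + √8), so |√x − √8| = |x − 8|/(√x + √8).
Restrict delta ≤ 8 so that |x − 8| < 8 forces x > 0, and then √x + √8 > √8.
Hence |√x − √8| < |x − 8|/√8, which is < eps once |x − 8| < √8·eps.
Take delta = min(8, √8·eps). If 0 < |x − 8| < delta then x > 0 and |√x − √8| < |x − 8|/√8 < eps.

delta = min(8, √8·eps)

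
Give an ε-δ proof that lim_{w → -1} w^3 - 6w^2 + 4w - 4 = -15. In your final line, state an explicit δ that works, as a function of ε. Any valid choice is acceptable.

Let ε > 0 be given. We want δ > 0 such that 0 < |w + 1| < δ implies |(w^3 - 6w^2 + 4w - 4) + 15| < ε.
(w^3 - 6w^2 + 4w - 4) + 15 = w^3 - 6w^2 + 4w + 11 = (w + 1)(w^2 - 7w + 11).
So |(w^3 - 6w^2 + 4w - 4) + 15| = |w + 1|·|w^2 - 7w + 11|.
Require δ ≤ 1. Then |w + 1| < 1 gives |w| < 2, and by the triangle inequality |w^2 - 7w + 11| ≤ 2^2 + 7·2 + 11 = 29.
Hence |(w^3 - 6w^2 + 4w - 4) + 15| ≤ 29|w + 1| < ε provided |w + 1| < ε/29.
Take δ = min(1, ε/29). Then 0 < |w + 1| < δ gives both |w + 1| < 1 and |w + 1| < ε/29, so |(w^3 - 6w^2 + 4w - 4) + 15| < ε.

δ = min(1, ε/29)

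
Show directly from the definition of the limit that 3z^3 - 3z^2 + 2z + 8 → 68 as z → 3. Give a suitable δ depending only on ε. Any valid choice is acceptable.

Suppose ε > 0. We want δ > 0 such that 0 < |z − 3| < δ implies |(3z^3 - 3z^2 + 2z + 8) − 68| < ε.
(3z^3 - 3z^2 + 2z + 8) − 68 = 3z^3 - 3z^2 + 2z - 60 = (z − 3)(3z^2 + 6z + 20).
So |(3z^3 - 3z^2 + 2z + 8) − 68| = |z − 3|·|3z^2 + 6z + 20|.
Assume first that |z − 3| < 2, so |z| < 5. Then |3z^2 + 6z + 20| ≤ 3·5^2 + 6·5 + 20 = 125.
Hence |(3z^3 - 3z^2 + 2z + 8) − 68| ≤ 125|z − 3| < ε provided |z − 3| < ε/125.
Choosing δ = min(2, ε/125) ensures both conditions, hence |(3z^3 - 3z^2 + 2z + 8) − 68| < ε.

δ = min(2, ε/125)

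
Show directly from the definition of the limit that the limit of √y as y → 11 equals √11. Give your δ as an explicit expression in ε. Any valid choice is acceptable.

Let ε > 0 be given. We want δ > 0 such that 0 < |y − 11| < δ implies |√y − √11| < ε.
Rationalise: √y − √11 = (y − 11)/(√y + √11), so |√y − √11| = |y − 11|/(√y + √11).
Restrict δ ≤ 11 so that |y − 11| < 11 forces y > 0, and then √y + √11 > √11.
Hence |√y − √11| < |y − 11|/√11, which is < ε once |y − 11| < √11·ε.
Take δ = min(11, √11·ε). If 0 < |y − 11| < δ then y > 0 and |√y − √11| < |y − 11|/√11 < ε.

δ = min(11, √11·ε)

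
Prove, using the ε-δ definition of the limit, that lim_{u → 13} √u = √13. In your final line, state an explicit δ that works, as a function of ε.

δ = min(13, √13·ε)

Suppose ε > 0. We want δ > 0 such that 0 < |u − 13| < δ implies |√u − √13| < ε.
Multiplying by the conjugate, |√u − √13| = |u − 13|/(√u + √13).
Restrict δ ≤ 13 so that |u − 13| < 13 forces u > 0, and then √u + √13 > √13.
Hence |√u − √13| < |u − 13|/√13, which is < ε once |u − 13| < √13·ε.
Take δ = min(13, √13·ε). If 0 < |u − 13| < δ then u > 0 and |√u − √13| < |u − 13|/√13 < ε.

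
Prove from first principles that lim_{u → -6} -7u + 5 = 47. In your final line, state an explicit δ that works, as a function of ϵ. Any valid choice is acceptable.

Fix ϵ > 0. We need δ > 0 so that 0 < |u + 6| < δ implies |(-7u + 5) − 47| < ϵ.
Since (-7u + 5) − 47 = -7(u + 6), we have |(-7u + 5) − 47| = 7|u + 6|.
Thus it suffices that |u + 6| < ϵ/7.
Choosing δ = ϵ/7 gives |(-7u + 5) − 47| = 7|u + 6| < ϵ whenever |u + 6| < δ.

δ = ϵ/7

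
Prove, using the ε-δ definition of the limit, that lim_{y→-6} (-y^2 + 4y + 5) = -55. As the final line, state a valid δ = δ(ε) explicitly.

Let ε > 0. We want δ > 0 such that 0 < |y + 6| < δ implies |(-y^2 + 4y + 5) + 55| < ε.
(-y^2 + 4y + 5) + 55 = -y^2 + 4y + 60 = (y + 6)(-y + 10).
So |(-y^2 + 4y + 5) + 55| = |y + 6|·|-y + 10|.
Require δ ≤ 1. Then |y + 6| < 1 gives |y| < 7, and by the triangle inequality |-y + 10| ≤ 7 + 10 = 17.
Hence |(-y^2 + 4y + 5) + 55| ≤ 17|y + 6| < ε provided |y + 6| < ε/17.
Take δ = min(1, ε/17). Then 0 < |y + 6| < δ gives both |y + 6| < 1 and |y + 6| < ε/17, so |(-y^2 + 4y + 5) + 55| < ε.

δ = min(1, ε/17)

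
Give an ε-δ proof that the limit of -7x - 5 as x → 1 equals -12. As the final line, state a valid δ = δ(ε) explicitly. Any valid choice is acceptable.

δ = ε/7

Fix ε > 0. We need δ > 0 so that 0 < |x − 1| < δ implies |(-7x - 5) + 12| < ε.
Since (-7x - 5) + 12 = -7(x − 1), we have |(-7x - 5) + 12| = 7|x − 1|.
Thus it suffices that |x − 1| < ε/7.
Choosing δ = ε/7 gives |(-7x - 5) + 12| = 7|x − 1| < ε whenever |x − 1| < δ.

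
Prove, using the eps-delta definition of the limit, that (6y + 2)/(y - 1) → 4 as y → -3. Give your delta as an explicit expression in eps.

Let eps > 0. We want delta > 0 with 0 < |y + 3| < delta ⇒ |(6y + 2)/(y - 1) − 4| < eps.
Combining over a common denominator, (6y + 2)/(y - 1) − 4 = [(6y + 2)·(-4) − (-16)·(y - 1)] / [(-4)·(y - 1)] = -8(y + 3) / ((-4)(y - 1)).
So |(6y + 2)/(y - 1) − 4| = 8|y + 3| / (4·|y − 1|).
Require delta ≤ 2, so |y − 1| ≥ |-4| − |y + 3| > 4 − 2 = 2.
Hence |(6y + 2)/(y - 1) − 4| < 8|y + 3|/(4·2) = |y + 3|, which is < eps once |y + 3| < eps.
Take delta = min(2, eps). Then 0 < |y + 3| < delta forces both bounds, so |(6y + 2)/(y - 1) − 4| < eps.

delta = min(2, eps)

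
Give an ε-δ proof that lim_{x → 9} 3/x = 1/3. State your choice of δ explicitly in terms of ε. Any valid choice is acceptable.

Fix ε > 0. We seek δ > 0 such that 0 < |x − 9| < δ implies |3/x − (1/3)| < ε.
|3/x − (1/3)| = 3·|9 − x|/(9·|x|) = 3|x − 9|/(9|x|).
Restrict δ ≤ 9/2. Then |x − 9| < 9/2 gives |x| > 9/2, so 9|x| > 81/2.
Then |3/x − (1/3)| < 3|x − 9|/(81/2), which is < ε when |x − 9| < (27/2)ε.
Take δ = min(9/2, (27/2)ε). Then 0 < |x − 9| < δ gives both |x − 9| < 9/2 and |x − 9| < (27/2)ε, so |3/x − (1/3)| < ε.

δ = min(9/2, (27/2)ε)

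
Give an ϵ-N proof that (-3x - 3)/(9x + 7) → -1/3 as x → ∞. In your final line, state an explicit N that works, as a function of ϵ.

N = (2/27)/ϵ

Suppose ϵ > 0. We seek N > 0 such that x > N implies |(-3x - 3)/(9x + 7) + 1/3| < ϵ.
(-3x - 3)/(9x + 7) + 1/3 = (9(-3x - 3) − (-3)(9x + 7)) / (9(9x + 7)) = -6/(9(9x + 7)).
For x > 0 we have 9x + 7 > 9x, so |(-3x - 3)/(9x + 7) + 1/3| = 6/(9(9x + 7)) < 6/(9·9x) = (2/27)/x.
Thus |(-3x - 3)/(9x + 7) + 1/3| < ϵ whenever x > (2/27)/ϵ.
Take N = (2/27)/ϵ. If x > N then |(-3x - 3)/(9x + 7) + 1/3| < (2/27)/x < ϵ.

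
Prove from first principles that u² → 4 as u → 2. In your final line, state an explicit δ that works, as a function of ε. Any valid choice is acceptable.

δ = min(1, ε/5)

Let ε > 0 be given. We seek δ > 0 with 0 < |u − 2| < δ ⇒ |u² − 4| < ε.
Factor: u² − 4 = (u − 2)(u + 2), so |u² − 4| = |u − 2|·|u + 2|.
Restrict δ ≤ 1. Then |u − 2| < 1 gives |u| < 3, so by the triangle inequality |u + 2| ≤ 3 + 2 = 5.
Hence |u² − 4| ≤ 5|u − 2|, which is < ε once |u − 2| < ε/5.
Take δ = min(1, ε/5). If 0 < |u − 2| < δ then both bounds hold and |u² − 4| ≤ 5|u − 2| < 5·(ε/5) = ε.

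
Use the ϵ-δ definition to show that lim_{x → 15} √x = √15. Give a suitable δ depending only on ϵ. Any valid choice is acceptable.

δ = min(15, √15·ϵ)

Let ϵ > 0. We want δ > 0 such that 0 < |x − 15| < δ implies |√x − √15| < ϵ.
Rationalise: √x − √15 = (x − 15)/(√x + √15), so |√x − √15| = |x − 15|/(√x + √15).
Restrict δ ≤ 15 so that |x − 15| < 15 forces x > 0, and then √x + √15 > √15.
Hence |√x − √15| < |x − 15|/√15, which is < ϵ once |x − 15| < √15·ϵ.
Take δ = min(15, √15·ϵ). If 0 < |x − 15| < δ then x > 0 and |√x − √15| < |x − 15|/√15 < ϵ.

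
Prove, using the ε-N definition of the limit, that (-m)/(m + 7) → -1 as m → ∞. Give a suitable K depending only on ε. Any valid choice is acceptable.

Fix ε > 0. For m ≥ 1, |(-m)/(m + 7) + 1| = |7|/((m + 7)) = 7/((m + 7)).
Since m + 7 ≥ m for m ≥ 1, this is ≤ 7/(m) = 7/m.
So |(-m)/(m + 7) + 1| < ε whenever m > 7/ε.
Take K = 7/ε. If m > K then |(-m)/(m + 7) + 1| ≤ 7/m < ε.

K = 7/ε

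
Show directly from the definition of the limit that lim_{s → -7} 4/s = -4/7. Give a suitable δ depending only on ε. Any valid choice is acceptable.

Suppose ε > 0. We seek δ > 0 such that 0 < |s + 7| < δ implies |4/s + 4/7| < ε.
|4/s + 4/7| = 4·|-7 − s|/(7·|s|) = 4|s + 7|/(7|s|).
Restrict δ ≤ 7/2. Then |s + 7| < 7/2 gives |s| > 7/2, so 7|s| > 49/2.
Then |4/s + 4/7| < 4|s + 7|/(49/2), which is < ε when |s + 7| < (49/8)ε.
Take δ = min(7/2, (49/8)ε). Then 0 < |s + 7| < δ gives both |s + 7| < 7/2 and |s + 7| < (49/8)ε, so |4/s + 4/7| < ε.

δ = min(7/2, (49/8)ε)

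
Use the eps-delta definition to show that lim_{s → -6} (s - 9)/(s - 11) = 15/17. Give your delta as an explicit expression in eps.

delta = min(17/2, (289/4)eps)

Suppose eps > 0. We want delta > 0 with 0 < |s + 6| < delta ⇒ |(s - 9)/(s - 11) − (15/17)| < eps.
Combining over a common denominator, (s - 9)/(s - 11) − (15/17) = [(s - 9)·(-17) − (-15)·(s - 11)] / [(-17)·(s - 11)] = -2(s + 6) / ((-17)(s - 11)).
So |(s - 9)/(s - 11) − (15/17)| = 2|s + 6| / (17·|s − 11|).
Require delta ≤ 17/2, so |s − 11| ≥ |-17| − |s + 6| > 17 − 17/2 = 17/2.
Hence |(s - 9)/(s - 11) − (15/17)| < 2|s + 6|/(17·(17/2)) = (4/289)|s + 6|, which is < eps once |s + 6| < (289/4)eps.
Take delta = min(17/2, (289/4)eps). Then 0 < |s + 6| < delta forces both bounds, so |(s - 9)/(s - 11) − (15/17)| < eps.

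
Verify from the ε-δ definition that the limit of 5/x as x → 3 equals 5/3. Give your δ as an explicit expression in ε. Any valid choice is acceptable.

δ = min(3/2, (9/10)ε)

Let ε > 0 be given. We seek δ > 0 such that 0 < |x − 3| < δ implies |5/x − (5/3)| < ε.
|5/x − (5/3)| = 5·|3 − x|/(3·|x|) = 5|x − 3|/(3|x|).
Restrict δ ≤ 3/2. Then |x − 3| < 3/2 gives |x| > 3/2, so 3|x| > 9/2.
Then |5/x − (5/3)| < 5|x − 3|/(9/2), which is < ε when |x − 3| < (9/10)ε.
Take δ = min(3/2, (9/10)ε). Then 0 < |x − 3| < δ gives both |x − 3| < 3/2 and |x − 3| < (9/10)ε, so |5/x − (5/3)| < ε.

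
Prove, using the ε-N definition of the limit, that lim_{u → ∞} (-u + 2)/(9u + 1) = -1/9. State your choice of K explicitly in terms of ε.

Fix ε > 0. We seek K > 0 such that u > K implies |(-u + 2)/(9u + 1) + 1/9| < ε.
(-u + 2)/(9u + 1) + 1/9 = (9(-u + 2) − (-1)(9u + 1)) / (9(9u + 1)) = 19/(9(9u + 1)).
For u > 0 we have 9u + 1 > 9u, so |(-u + 2)/(9u + 1) + 1/9| = 19/(9(9u + 1)) < 19/(9·9u) = (19/81)/u.
Thus |(-u + 2)/(9u + 1) + 1/9| < ε whenever u > (19/81)/ε.
Take K = (19/81)/ε. If u > K then |(-u + 2)/(9u + 1) + 1/9| < (19/81)/u < ε.

K = (19/81)/ε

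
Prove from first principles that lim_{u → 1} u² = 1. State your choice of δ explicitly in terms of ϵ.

δ = min(1, ϵ/3)

Let ϵ > 0 be given. We seek δ > 0 with 0 < |u − 1| < δ ⇒ |u² − 1| < ϵ.
Factor: u² − 1 = (u − 1)(u + 1), so |u² − 1| = |u − 1|·|u + 1|.
Impose δ ≤ 1 so that |u| < 2; then |u + 1| ≤ 3.
Hence |u² − 1| ≤ 3|u − 1|, which is < ϵ once |u − 1| < ϵ/3.
Take δ = min(1, ϵ/3). If 0 < |u − 1| < δ then both bounds hold and |u² − 1| ≤ 3|u − 1| < 3·(ϵ/3) = ϵ.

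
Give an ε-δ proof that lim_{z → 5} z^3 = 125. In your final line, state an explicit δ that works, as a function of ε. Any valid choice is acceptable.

Let ε > 0. We seek δ > 0 with 0 < |z − 5| < δ ⇒ |z^3 − 125| < ε.
Factor: z^3 − 125 = (z − 5)(z^2 + 5z + 25), so |z^3 − 125| = |z − 5|·|z^2 + 5z + 25|.
Restrict δ ≤ 1. Then |z − 5| < 1 gives |z| < 6, so by the triangle inequality |z^2 + 5z + 25| ≤ 6^2 + 5·6 + 25 = 91.
Hence |z^3 − 125| ≤ 91|z − 5|, which is < ε once |z − 5| < ε/91.
Take δ = min(1, ε/91). If 0 < |z − 5| < δ then both bounds hold and |z^3 − 125| ≤ 91|z − 5| < 91·(ε/91) = ε.

δ = min(1, ε/91)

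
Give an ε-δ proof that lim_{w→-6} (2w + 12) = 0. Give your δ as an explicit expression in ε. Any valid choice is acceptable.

Let ε > 0 be given. We need δ > 0 so that 0 < |w + 6| < δ implies |(2w + 12)| < ε.
Since (2w + 12) = 2(w + 6), we have |(2w + 12)| = 2|w + 6|.
Thus it suffices that |w + 6| < ε/2.
Take δ = ε/2. If 0 < |w + 6| < δ then |(2w + 12)| = 2|w + 6| < 2·(ε/2) = ε.

δ = ε/2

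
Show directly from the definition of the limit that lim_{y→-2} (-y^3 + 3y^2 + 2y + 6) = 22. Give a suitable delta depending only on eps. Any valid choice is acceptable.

delta = min(1, eps/32)

Let eps > 0. We want delta > 0 such that 0 < |y + 2| < delta implies |(-y^3 + 3y^2 + 2y + 6) − 22| < eps.
(-y^3 + 3y^2 + 2y + 6) − 22 = -y^3 + 3y^2 + 2y - 16 = (y + 2)(-y^2 + 5y - 8).
So |(-y^3 + 3y^2 + 2y + 6) − 22| = |y + 2|·|-y^2 + 5y - 8|.
Assume first that |y + 2| < 1, so |y| < 3. Then |-y^2 + 5y - 8| ≤ 3^2 + 5·3 + 8 = 32.
Hence |(-y^3 + 3y^2 + 2y + 6) − 22| ≤ 32|y + 2| < eps provided |y + 2| < eps/32.
Choosing delta = min(1, eps/32) ensures both conditions, hence |(-y^3 + 3y^2 + 2y + 6) − 22| < eps.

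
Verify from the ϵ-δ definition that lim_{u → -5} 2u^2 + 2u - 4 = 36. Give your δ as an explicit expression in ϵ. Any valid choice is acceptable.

δ = min(1, ϵ/20)

Fix ϵ > 0. We want δ > 0 such that 0 < |u + 5| < δ implies |(2u^2 + 2u - 4) − 36| < ϵ.
(2u^2 + 2u - 4) − 36 = 2u^2 + 2u - 40 = (u + 5)(2u - 8).
So |(2u^2 + 2u - 4) − 36| = |u + 5|·|2u - 8|.
Require δ ≤ 1. Then |u + 5| < 1 gives |u| < 6, and by the triangle inequality |2u - 8| ≤ 2·6 + 8 = 20.
Hence |(2u^2 + 2u - 4) − 36| ≤ 20|u + 5| < ϵ provided |u + 5| < ϵ/20.
Take δ = min(1, ϵ/20). Then 0 < |u + 5| < δ gives both |u + 5| < 1 and |u + 5| < ϵ/20, so |(2u^2 + 2u - 4) − 36| < ϵ.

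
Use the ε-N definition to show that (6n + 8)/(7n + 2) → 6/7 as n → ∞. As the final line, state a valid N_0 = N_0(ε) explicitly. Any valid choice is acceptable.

Let ε > 0 be given. For n ≥ 1, |(6n + 8)/(7n + 2) − (6/7)| = |44|/(7(7n + 2)) = 44/(7(7n + 2)).
Since 7n + 2 ≥ 7n for n ≥ 1, this is ≤ 44/(7·7n) = (44/49)/n.
So |(6n + 8)/(7n + 2) − (6/7)| < ε whenever n > (44/49)/ε.
Take N_0 = (44/49)/ε. If n > N_0 then |(6n + 8)/(7n + 2) − (6/7)| ≤ (44/49)/n < ε.

N_0 = (44/49)/ε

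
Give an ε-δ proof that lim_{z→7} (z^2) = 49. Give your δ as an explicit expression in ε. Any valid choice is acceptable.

Let ε > 0 be given. We seek δ > 0 with 0 < |z − 7| < δ ⇒ |z^2 − 49| < ε.
Factor: z^2 − 49 = (z − 7)(z + 7), so |z^2 − 49| = |z − 7|·|z + 7|.
Restrict δ ≤ 1. Then |z − 7| < 1 gives |z| < 8, so by the triangle inequality |z + 7| ≤ 8 + 7 = 15.
Hence |z^2 − 49| ≤ 15|z − 7|, which is < ε once |z − 7| < ε/15.
Take δ = min(1, ε/15). If 0 < |z − 7| < δ then both bounds hold and |z^2 − 49| ≤ 15|z − 7| < 15·(ε/15) = ε.

δ = min(1, ε/15)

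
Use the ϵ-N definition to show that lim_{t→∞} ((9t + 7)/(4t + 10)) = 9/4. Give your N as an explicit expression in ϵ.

N = (31/8)/ϵ

Let ϵ > 0 be given. We seek N > 0 such that t > N implies |(9t + 7)/(4t + 10) − (9/4)| < ϵ.
(9t + 7)/(4t + 10) − (9/4) = (4(9t + 7) − 9(4t + 10)) / (4(4t + 10)) = -62/(4(4t + 10)).
For t > 0 we have 4t + 10 > 4t, so |(9t + 7)/(4t + 10) − (9/4)| = 62/(4(4t + 10)) < 62/(4·4t) = (31/8)/t.
Thus |(9t + 7)/(4t + 10) − (9/4)| < ϵ whenever t > (31/8)/ϵ.
Take N = (31/8)/ϵ. If t > N then |(9t + 7)/(4t + 10) − (9/4)| < (31/8)/t < ϵ.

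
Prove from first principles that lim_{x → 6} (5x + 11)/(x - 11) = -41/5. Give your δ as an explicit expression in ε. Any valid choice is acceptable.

δ = min(5/2, (25/132)ε)

Let ε > 0 be given. We want δ > 0 with 0 < |x − 6| < δ ⇒ |(5x + 11)/(x - 11) + 41/5| < ε.
Combining over a common denominator, (5x + 11)/(x - 11) + 41/5 = [(5x + 11)·(-5) − 41·(x - 11)] / [(-5)·(x - 11)] = -66(x − 6) / ((-5)(x - 11)).
So |(5x + 11)/(x - 11) + 41/5| = 66|x − 6| / (5·|x − 11|).
Require δ ≤ 5/2, so |x − 11| ≥ |-5| − |x − 6| > 5 − 5/2 = 5/2.
Hence |(5x + 11)/(x - 11) + 41/5| < 66|x − 6|/(5·(5/2)) = (132/25)|x − 6|, which is < ε once |x − 6| < (25/132)ε.
Take δ = min(5/2, (25/132)ε). Then 0 < |x − 6| < δ forces both bounds, so |(5x + 11)/(x - 11) + 41/5| < ε.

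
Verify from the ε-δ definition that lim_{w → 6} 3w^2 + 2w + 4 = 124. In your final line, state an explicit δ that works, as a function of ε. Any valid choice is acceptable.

Suppose ε > 0. We want δ > 0 such that 0 < |w − 6| < δ implies |(3w^2 + 2w + 4) − 124| < ε.
(3w^2 + 2w + 4) − 124 = 3w^2 + 2w - 120 = (w − 6)(3w + 20).
So |(3w^2 + 2w + 4) − 124| = |w − 6|·|3w + 20|.
Assume first that |w − 6| < 1, so |w| < 7. Then |3w + 20| ≤ 3·7 + 20 = 41.
Hence |(3w^2 + 2w + 4) − 124| ≤ 41|w − 6| < ε provided |w − 6| < ε/41.
Take δ = min(1, ε/41). Then 0 < |w − 6| < δ gives both |w − 6| < 1 and |w − 6| < ε/41, so |(3w^2 + 2w + 4) − 124| < ε.

δ = min(1, ε/41)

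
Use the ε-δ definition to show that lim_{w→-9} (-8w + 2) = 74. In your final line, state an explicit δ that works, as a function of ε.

δ = ε/8

Suppose ε > 0. We need δ > 0 so that 0 < |w + 9| < δ implies |(-8w + 2) − 74| < ε.
|(-8w + 2) − 74| = |-8w - 72| = 8|w + 9|.
So 8|w + 9| < ε exactly when |w + 9| < ε/8.
Choosing δ = ε/8 gives |(-8w + 2) − 74| = 8|w + 9| < ε whenever |w + 9| < δ.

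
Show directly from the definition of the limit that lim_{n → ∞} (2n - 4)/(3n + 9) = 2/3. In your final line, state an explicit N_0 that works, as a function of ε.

N_0 = (10/3)/ε

Let ε > 0. For n ≥ 1, |(2n - 4)/(3n + 9) − (2/3)| = |-30|/(3(3n + 9)) = 30/(3(3n + 9)).
Since 3n + 9 ≥ 3n for n ≥ 1, this is ≤ 30/(3·3n) = (10/3)/n.
So |(2n - 4)/(3n + 9) − (2/3)| < ε whenever n > (10/3)/ε.
Take N_0 = (10/3)/ε. If n > N_0 then |(2n - 4)/(3n + 9) − (2/3)| ≤ (10/3)/n < ε.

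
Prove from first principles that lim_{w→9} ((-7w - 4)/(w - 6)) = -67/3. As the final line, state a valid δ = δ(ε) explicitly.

δ = min(3/2, (9/92)ε)

Let ε > 0 be given. We want δ > 0 with 0 < |w − 9| < δ ⇒ |(-7w - 4)/(w - 6) + 67/3| < ε.
Combining over a common denominator, (-7w - 4)/(w - 6) + 67/3 = [(-7w - 4)·3 − (-67)·(w - 6)] / [3·(w - 6)] = 46(w − 9) / (3(w - 6)).
So |(-7w - 4)/(w - 6) + 67/3| = 46|w − 9| / (3·|w − 6|).
Require δ ≤ 3/2, so |w − 6| ≥ |3| − |w − 9| > 3 − 3/2 = 3/2.
Hence |(-7w - 4)/(w - 6) + 67/3| < 46|w − 9|/(3·(3/2)) = (92/9)|w − 9|, which is < ε once |w − 9| < (9/92)ε.
Take δ = min(3/2, (9/92)ε). Then 0 < |w − 9| < δ forces both bounds, so |(-7w - 4)/(w - 6) + 67/3| < ε.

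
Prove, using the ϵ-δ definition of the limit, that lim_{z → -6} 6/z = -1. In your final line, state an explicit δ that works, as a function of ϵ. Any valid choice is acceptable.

Fix ϵ > 0. We seek δ > 0 such that 0 < |z + 6| < δ implies |6/z + 1| < ϵ.
|6/z + 1| = 6·|-6 − z|/(6·|z|) = 6|z + 6|/(6|z|).
Restrict δ ≤ 3. Then |z + 6| < 3 gives |z| > 3, so 6|z| > 18.
Then |6/z + 1| < 6|z + 6|/18, which is < ϵ when |z + 6| < 3ϵ.
Take δ = min(3, 3ϵ). Then 0 < |z + 6| < δ gives both |z + 6| < 3 and |z + 6| < 3ϵ, so |6/z + 1| < ϵ.

δ = min(3, 3ϵ)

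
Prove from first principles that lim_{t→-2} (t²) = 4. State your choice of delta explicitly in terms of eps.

delta = min(1, eps/5)

Let eps > 0. We seek delta > 0 with 0 < |t + 2| < delta ⇒ |t² − 4| < eps.
Factor: t² − 4 = (t + 2)(t - 2), so |t² − 4| = |t + 2|·|t - 2|.
Restrict delta ≤ 1. Then |t + 2| < 1 gives |t| < 3, so by the triangle inequality |t - 2| ≤ 3 + 2 = 5.
Hence |t² − 4| ≤ 5|t + 2|, which is < eps once |t + 2| < eps/5.
Take delta = min(1, eps/5). If 0 < |t + 2| < delta then both bounds hold and |t² − 4| ≤ 5|t + 2| < 5·(eps/5) = eps.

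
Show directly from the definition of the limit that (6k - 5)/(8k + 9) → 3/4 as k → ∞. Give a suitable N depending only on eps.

Let eps > 0. For k ≥ 1, |(6k - 5)/(8k + 9) − (3/4)| = |-94|/(8(8k + 9)) = 94/(8(8k + 9)).
Since 8k + 9 ≥ 8k for k ≥ 1, this is ≤ 94/(8·8k) = (47/32)/k.
So |(6k - 5)/(8k + 9) − (3/4)| < eps whenever k > (47/32)/eps.
Take N = (47/32)/eps. If k > N then |(6k - 5)/(8k + 9) − (3/4)| ≤ (47/32)/k < eps.

N = (47/32)/eps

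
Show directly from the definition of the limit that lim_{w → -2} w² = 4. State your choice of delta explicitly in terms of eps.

delta = min(1, eps/5)

Let eps > 0. We seek delta > 0 with 0 < |w + 2| < delta ⇒ |w² − 4| < eps.
Factor: w² − 4 = (w + 2)(w - 2), so |w² − 4| = |w + 2|·|w - 2|.
Restrict delta ≤ 1. Then |w + 2| < 1 gives |w| < 3, so by the triangle inequality |w - 2| ≤ 3 + 2 = 5.
Hence |w² − 4| ≤ 5|w + 2|, which is < eps once |w + 2| < eps/5.
Take delta = min(1, eps/5). If 0 < |w + 2| < delta then both bounds hold and |w² − 4| ≤ 5|w + 2| < 5·(eps/5) = eps.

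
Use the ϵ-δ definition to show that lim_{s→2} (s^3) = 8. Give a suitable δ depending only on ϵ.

Fix ϵ > 0. We seek δ > 0 with 0 < |s − 2| < δ ⇒ |s^3 − 8| < ϵ.
Factor: s^3 − 8 = (s − 2)(s^2 + 2s + 4), so |s^3 − 8| = |s − 2|·|s^2 + 2s + 4|.
Restrict δ ≤ 2. Then |s − 2| < 2 gives |s| < 4, so by the triangle inequality |s^2 + 2s + 4| ≤ 4^2 + 2·4 + 4 = 28.
Hence |s^3 − 8| ≤ 28|s − 2|, which is < ϵ once |s − 2| < ϵ/28.
Take δ = min(2, ϵ/28). If 0 < |s − 2| < δ then both bounds hold and |s^3 − 8| ≤ 28|s − 2| < 28·(ϵ/28) = ϵ.

δ = min(2, ϵ/28)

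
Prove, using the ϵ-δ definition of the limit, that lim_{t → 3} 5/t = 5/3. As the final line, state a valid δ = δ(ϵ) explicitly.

Let ϵ > 0 be given. We seek δ > 0 such that 0 < |t − 3| < δ implies |5/t − (5/3)| < ϵ.
|5/t − (5/3)| = 5·|3 − t|/(3·|t|) = 5|t − 3|/(3|t|).
Restrict δ ≤ 3/2. Then |t − 3| < 3/2 gives |t| > 3/2, so 3|t| > 9/2.
Then |5/t − (5/3)| < 5|t − 3|/(9/2), which is < ϵ when |t − 3| < (9/10)ϵ.
Take δ = min(3/2, (9/10)ϵ). Then 0 < |t − 3| < δ gives both |t − 3| < 3/2 and |t − 3| < (9/10)ϵ, so |5/t − (5/3)| < ϵ.

δ = min(3/2, (9/10)ϵ)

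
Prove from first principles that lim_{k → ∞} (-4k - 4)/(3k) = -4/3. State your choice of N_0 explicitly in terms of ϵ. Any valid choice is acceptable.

Let ϵ > 0. For k ≥ 1, |(-4k - 4)/(3k) + 4/3| = |-12|/(3(3k)) = 12/(3(3k)).
Since 3k ≥ 3k for k ≥ 1, this is ≤ 12/(3·3k) = (4/3)/k.
So |(-4k - 4)/(3k) + 4/3| < ϵ whenever k > (4/3)/ϵ.
Take N_0 = (4/3)/ϵ. If k > N_0 then |(-4k - 4)/(3k) + 4/3| ≤ (4/3)/k < ϵ.

N_0 = (4/3)/ϵ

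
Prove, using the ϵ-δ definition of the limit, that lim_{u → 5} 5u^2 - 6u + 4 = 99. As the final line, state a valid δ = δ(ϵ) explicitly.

Fix ϵ > 0. We want δ > 0 such that 0 < |u − 5| < δ implies |(5u^2 - 6u + 4) − 99| < ϵ.
(5u^2 - 6u + 4) − 99 = 5u^2 - 6u - 95 = (u − 5)(5u + 19).
So |(5u^2 - 6u + 4) − 99| = |u − 5|·|5u + 19|.
Require δ ≤ 1. Then |u − 5| < 1 gives |u| < 6, and by the triangle inequality |5u + 19| ≤ 5·6 + 19 = 49.
Hence |(5u^2 - 6u + 4) − 99| ≤ 49|u − 5| < ϵ provided |u − 5| < ϵ/49.
Choosing δ = min(1, ϵ/49) ensures both conditions, hence |(5u^2 - 6u + 4) − 99| < ϵ.

δ = min(1, ϵ/49)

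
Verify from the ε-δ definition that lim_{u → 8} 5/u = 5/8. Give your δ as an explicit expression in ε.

δ = min(4, (32/5)ε)

Fix ε > 0. We seek δ > 0 such that 0 < |u − 8| < δ implies |5/u − (5/8)| < ε.
|5/u − (5/8)| = 5·|8 − u|/(8·|u|) = 5|u − 8|/(8|u|).
Restrict δ ≤ 4. Then |u − 8| < 4 gives |u| > 4, so 8|u| > 32.
Then |5/u − (5/8)| < 5|u − 8|/32, which is < ε when |u − 8| < (32/5)ε.
Take δ = min(4, (32/5)ε). Then 0 < |u − 8| < δ gives both |u − 8| < 4 and |u − 8| < (32/5)ε, so |5/u − (5/8)| < ε.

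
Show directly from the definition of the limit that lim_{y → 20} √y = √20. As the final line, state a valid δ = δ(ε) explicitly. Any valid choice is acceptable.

δ = min(20, √20·ε)

Fix ε > 0. We want δ > 0 such that 0 < |y − 20| < δ implies |√y − √20| < ε.
Rationalise: √y − √20 = (y − 20)/(√y + √20), so |√y − √20| = |y − 20|/(√y + √20).
Restrict δ ≤ 20 so that |y − 20| < 20 forces y > 0, and then √y + √20 > √20.
Hence |√y − √20| < |y − 20|/√20, which is < ε once |y − 20| < √20·ε.
Take δ = min(20, √20·ε). If 0 < |y − 20| < δ then y > 0 and |√y − √20| < |y − 20|/√20 < ε.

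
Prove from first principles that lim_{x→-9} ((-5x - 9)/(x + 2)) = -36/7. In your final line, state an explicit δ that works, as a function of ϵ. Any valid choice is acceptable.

δ = min(7/2, (49/2)ϵ)

Let ϵ > 0 be given. We want δ > 0 with 0 < |x + 9| < δ ⇒ |(-5x - 9)/(x + 2) + 36/7| < ϵ.
Combining over a common denominator, (-5x - 9)/(x + 2) + 36/7 = [(-5x - 9)·(-7) − 36·(x + 2)] / [(-7)·(x + 2)] = -1(x + 9) / ((-7)(x + 2)).
So |(-5x - 9)/(x + 2) + 36/7| = |x + 9| / (7·|x + 2|).
Restrict δ ≤ 7/2. Then |x + 9| < 7/2 gives |x + 2| = |(x + 9) + (-7)| ≥ 7 − 7/2 = 7/2.
Hence |(-5x - 9)/(x + 2) + 36/7| < |x + 9|/(7·(7/2)) = (2/49)|x + 9|, which is < ϵ once |x + 9| < (49/2)ϵ.
Take δ = min(7/2, (49/2)ϵ). Then 0 < |x + 9| < δ forces both bounds, so |(-5x - 9)/(x + 2) + 36/7| < ϵ.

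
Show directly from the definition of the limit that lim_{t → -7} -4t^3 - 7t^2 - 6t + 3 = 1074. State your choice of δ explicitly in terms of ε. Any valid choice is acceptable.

δ = min(1, ε/577)

Let ε > 0 be given. We want δ > 0 such that 0 < |t + 7| < δ implies |(-4t^3 - 7t^2 - 6t + 3) − 1074| < ε.
(-4t^3 - 7t^2 - 6t + 3) − 1074 = -4t^3 - 7t^2 - 6t - 1071 = (t + 7)(-4t^2 + 21t - 153).
So |(-4t^3 - 7t^2 - 6t + 3) − 1074| = |t + 7|·|-4t^2 + 21t - 153|.
Require δ ≤ 1. Then |t + 7| < 1 gives |t| < 8, and by the triangle inequality |-4t^2 + 21t - 153| ≤ 4·8^2 + 21·8 + 153 = 577.
Hence |(-4t^3 - 7t^2 - 6t + 3) − 1074| ≤ 577|t + 7| < ε provided |t + 7| < ε/577.
Take δ = min(1, ε/577). Then 0 < |t + 7| < δ gives both |t + 7| < 1 and |t + 7| < ε/577, so |(-4t^3 - 7t^2 - 6t + 3) − 1074| < ε.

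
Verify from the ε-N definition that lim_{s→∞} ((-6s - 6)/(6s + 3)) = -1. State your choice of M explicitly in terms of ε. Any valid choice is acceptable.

M = (1/2)/ε

Let ε > 0 be given. We seek M > 0 such that s > M implies |(-6s - 6)/(6s + 3) + 1| < ε.
(-6s - 6)/(6s + 3) + 1 = (6(-6s - 6) − (-6)(6s + 3)) / (6(6s + 3)) = -18/(6(6s + 3)).
For s > 0 we have 6s + 3 > 6s, so |(-6s - 6)/(6s + 3) + 1| = 18/(6(6s + 3)) < 18/(6·6s) = (1/2)/s.
Thus |(-6s - 6)/(6s + 3) + 1| < ε whenever s > (1/2)/ε.
Take M = (1/2)/ε. If s > M then |(-6s - 6)/(6s + 3) + 1| < (1/2)/s < ε.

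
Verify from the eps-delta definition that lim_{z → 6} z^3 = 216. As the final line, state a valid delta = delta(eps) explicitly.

Suppose eps > 0. We seek delta > 0 with 0 < |z − 6| < delta ⇒ |z^3 − 216| < eps.
Factor: z^3 − 216 = (z − 6)(z^2 + 6z + 36), so |z^3 − 216| = |z − 6|·|z^2 + 6z + 36|.
Restrict delta ≤ 2. Then |z − 6| < 2 gives |z| < 8, so by the triangle inequality |z^2 + 6z + 36| ≤ 8^2 + 6·8 + 36 = 148.
Hence |z^3 − 216| ≤ 148|z − 6|, which is < eps once |z − 6| < eps/148.
Take delta = min(2, eps/148). If 0 < |z − 6| < delta then both bounds hold and |z^3 − 216| ≤ 148|z − 6| < 148·(eps/148) = eps.

delta = min(2, eps/148)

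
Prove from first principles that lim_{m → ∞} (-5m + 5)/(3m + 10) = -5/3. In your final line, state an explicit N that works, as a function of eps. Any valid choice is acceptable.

N = (65/9)/eps

Let eps > 0 be given. For m ≥ 1, |(-5m + 5)/(3m + 10) + 5/3| = |65|/(3(3m + 10)) = 65/(3(3m + 10)).
Since 3m + 10 ≥ 3m for m ≥ 1, this is ≤ 65/(3·3m) = (65/9)/m.
So |(-5m + 5)/(3m + 10) + 5/3| < eps whenever m > (65/9)/eps.
Take N = (65/9)/eps. If m > N then |(-5m + 5)/(3m + 10) + 5/3| ≤ (65/9)/m < eps.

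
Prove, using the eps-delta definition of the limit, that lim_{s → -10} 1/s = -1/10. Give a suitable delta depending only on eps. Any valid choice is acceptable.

Let eps > 0 be given. We seek delta > 0 such that 0 < |s + 10| < delta implies |1/s + 1/10| < eps.
|1/s + 1/10| = |-10 − s|/(10·|s|) = |s + 10|/(10|s|).
Restrict delta ≤ 5. Then |s + 10| < 5 gives |s| > 5, so 10|s| > 50.
Then |1/s + 1/10| < |s + 10|/50, which is < eps when |s + 10| < 50eps.
Take delta = min(5, 50eps). Then 0 < |s + 10| < delta gives both |s + 10| < 5 and |s + 10| < 50eps, so |1/s + 1/10| < eps.

delta = min(5, 50eps)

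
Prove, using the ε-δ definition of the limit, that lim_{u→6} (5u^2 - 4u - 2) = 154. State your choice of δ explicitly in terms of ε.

Let ε > 0 be given. We want δ > 0 such that 0 < |u − 6| < δ implies |(5u^2 - 4u - 2) − 154| < ε.
(5u^2 - 4u - 2) − 154 = 5u^2 - 4u - 156 = (u − 6)(5u + 26).
So |(5u^2 - 4u - 2) − 154| = |u − 6|·|5u + 26|.
Assume first that |u − 6| < 1, so |u| < 7. Then |5u + 26| ≤ 5·7 + 26 = 61.
Hence |(5u^2 - 4u - 2) − 154| ≤ 61|u − 6| < ε provided |u − 6| < ε/61.
Choosing δ = min(1, ε/61) ensures both conditions, hence |(5u^2 - 4u - 2) − 154| < ε.

δ = min(1, ε/61)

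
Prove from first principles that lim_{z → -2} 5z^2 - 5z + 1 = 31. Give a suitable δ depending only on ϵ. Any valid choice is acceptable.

δ = min(2, ϵ/35)

Suppose ϵ > 0. We want δ > 0 such that 0 < |z + 2| < δ implies |(5z^2 - 5z + 1) − 31| < ϵ.
(5z^2 - 5z + 1) − 31 = 5z^2 - 5z - 30 = (z + 2)(5z - 15).
So |(5z^2 - 5z + 1) − 31| = |z + 2|·|5z - 15|.
Assume first that |z + 2| < 2, so |z| < 4. Then |5z - 15| ≤ 5·4 + 15 = 35.
Hence |(5z^2 - 5z + 1) − 31| ≤ 35|z + 2| < ϵ provided |z + 2| < ϵ/35.
Choosing δ = min(2, ϵ/35) ensures both conditions, hence |(5z^2 - 5z + 1) − 31| < ϵ.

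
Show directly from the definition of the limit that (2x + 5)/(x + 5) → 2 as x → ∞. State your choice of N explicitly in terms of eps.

Fix eps > 0. We seek N > 0 such that x > N implies |(2x + 5)/(x + 5) − 2| < eps.
(2x + 5)/(x + 5) − 2 = ((2x + 5) − 2(x + 5)) / ((x + 5)) = -5/((x + 5)).
For x > 0 we have x + 5 > x, so |(2x + 5)/(x + 5) − 2| = 5/((x + 5)) < 5/(x) = 5/x.
Thus |(2x + 5)/(x + 5) − 2| < eps whenever x > 5/eps.
Take N = 5/eps. If x > N then |(2x + 5)/(x + 5) − 2| < 5/x < eps.

N = 5/eps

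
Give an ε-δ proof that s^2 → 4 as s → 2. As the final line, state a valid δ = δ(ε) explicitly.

δ = min(2, ε/6)

Let ε > 0 be given. We seek δ > 0 with 0 < |s − 2| < δ ⇒ |s^2 − 4| < ε.
Factor: s^2 − 4 = (s − 2)(s + 2), so |s^2 − 4| = |s − 2|·|s + 2|.
Impose δ ≤ 2 so that |s| < 4; then |s + 2| ≤ 6.
Hence |s^2 − 4| ≤ 6|s − 2|, which is < ε once |s − 2| < ε/6.
Take δ = min(2, ε/6). If 0 < |s − 2| < δ then both bounds hold and |s^2 − 4| ≤ 6|s − 2| < 6·(ε/6) = ε.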